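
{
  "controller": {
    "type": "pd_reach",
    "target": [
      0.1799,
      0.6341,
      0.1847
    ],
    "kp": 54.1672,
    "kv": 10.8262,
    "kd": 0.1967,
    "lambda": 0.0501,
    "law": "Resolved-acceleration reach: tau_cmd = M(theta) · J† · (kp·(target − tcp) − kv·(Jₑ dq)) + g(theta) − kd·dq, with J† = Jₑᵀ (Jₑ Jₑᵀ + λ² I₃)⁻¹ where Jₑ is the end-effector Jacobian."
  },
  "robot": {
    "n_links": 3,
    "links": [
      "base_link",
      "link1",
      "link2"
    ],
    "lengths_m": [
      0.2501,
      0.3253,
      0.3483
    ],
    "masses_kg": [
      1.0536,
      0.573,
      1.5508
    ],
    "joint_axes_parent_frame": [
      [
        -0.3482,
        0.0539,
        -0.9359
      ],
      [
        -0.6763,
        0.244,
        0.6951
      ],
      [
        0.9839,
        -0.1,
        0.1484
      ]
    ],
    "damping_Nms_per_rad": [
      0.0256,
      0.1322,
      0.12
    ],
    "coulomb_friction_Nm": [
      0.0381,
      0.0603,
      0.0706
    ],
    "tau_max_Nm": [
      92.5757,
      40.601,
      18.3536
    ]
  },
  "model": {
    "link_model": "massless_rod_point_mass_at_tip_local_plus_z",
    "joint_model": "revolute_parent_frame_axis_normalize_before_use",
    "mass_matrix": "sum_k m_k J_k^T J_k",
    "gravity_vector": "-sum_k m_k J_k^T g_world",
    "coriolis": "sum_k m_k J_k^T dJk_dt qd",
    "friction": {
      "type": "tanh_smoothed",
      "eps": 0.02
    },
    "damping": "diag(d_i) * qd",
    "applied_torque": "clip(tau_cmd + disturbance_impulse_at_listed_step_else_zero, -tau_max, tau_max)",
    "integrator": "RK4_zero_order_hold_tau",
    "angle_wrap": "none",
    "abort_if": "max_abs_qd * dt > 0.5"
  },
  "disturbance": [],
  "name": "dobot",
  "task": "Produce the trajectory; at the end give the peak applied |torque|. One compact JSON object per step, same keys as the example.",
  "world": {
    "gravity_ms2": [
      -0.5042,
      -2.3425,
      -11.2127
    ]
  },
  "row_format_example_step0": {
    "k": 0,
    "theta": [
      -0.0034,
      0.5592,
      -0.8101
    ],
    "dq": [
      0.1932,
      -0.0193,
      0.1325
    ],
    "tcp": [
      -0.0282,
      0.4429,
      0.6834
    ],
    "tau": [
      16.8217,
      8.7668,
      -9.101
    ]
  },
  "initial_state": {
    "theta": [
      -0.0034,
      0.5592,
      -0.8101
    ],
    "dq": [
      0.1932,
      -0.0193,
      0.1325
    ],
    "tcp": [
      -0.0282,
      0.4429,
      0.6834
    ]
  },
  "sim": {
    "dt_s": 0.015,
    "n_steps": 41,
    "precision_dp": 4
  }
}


{"k":1,"theta":[0.002,0.5567,-0.8181],"dq":[0.5259,-0.3023,-1.1799],"tcp":[-0.0256,0.4446,0.6807],"tau":[13.6591,6.5873,-6.5446]}
{"k":2,"theta":[0.012,0.5513,-0.8427],"dq":[0.8141,-0.3857,-2.0677],"tcp":[-0.0212,0.4487,0.6729],"tau":[10.8647,4.6136,-4.3328]}
{"k":3,"theta":[0.0261,0.5461,-0.8779],"dq":[1.0642,-0.302,-2.6061],"tcp":[-0.0151,0.4547,0.6609],"tau":[8.3951,2.8246,-2.3841]}
{"k":4,"theta":[0.0437,0.543,-0.9191],"dq":[1.2851,-0.0961,-2.8728],"tcp":[-0.0078,0.4621,0.6455],"tau":[6.2064,1.2017,-0.6501]}
{"k":5,"theta":[0.0644,0.5435,-0.9628],"dq":[1.482,0.1758,-2.9515],"tcp":[0.0005,0.4706,0.6275],"tau":[4.2591,-0.2507,0.8974]}
{"k":6,"theta":[0.088,0.5485,-1.0066],"dq":[1.6605,0.4907,-2.8825],"tcp":[0.0095,0.4797,0.6073],"tau":[2.5215,-1.5572,2.2675]}
{"k":7,"theta":[0.114,0.5583,-1.0485],"dq":[1.8217,0.8229,-2.7073],"tcp":[0.019,0.4891,0.5856],"tau":[0.9697,-2.7278,3.4648]}
{"k":8,"theta":[0.1424,0.5731,-1.0873],"dq":[1.9644,1.1505,-2.4612],"tcp":[0.0289,0.4986,0.5627],"tau":[-0.4145,-3.7659,4.4927]}
{"k":9,"theta":[0.1728,0.5927,-1.122],"dq":[2.0864,1.458,-2.1716],"tcp":[0.039,0.5079,0.5392],"tau":[-1.6453,-4.6741,5.3561]}
{"k":10,"theta":[0.2048,0.6166,-1.1522],"dq":[2.1857,1.7345,-1.8597],"tcp":[0.0491,0.5169,0.5154],"tau":[-2.7342,-5.4553,6.0625]}
{"k":11,"theta":[0.2382,0.6445,-1.1777],"dq":[2.2605,1.9733,-1.5422],"tcp":[0.0592,0.5256,0.4915],"tau":[-3.6912,-6.1134,6.6227]}
{"k":12,"theta":[0.2724,0.6756,-1.1985],"dq":[2.3099,2.1703,-1.2318],"tcp":[0.069,0.5337,0.468],"tau":[-4.525,-6.6534,7.0498]}
{"k":13,"theta":[0.3073,0.7093,-1.2148],"dq":[2.334,2.3241,-0.9381],"tcp":[0.0786,0.5413,0.445],"tau":[-5.2439,-7.0816,7.3586]}
{"k":14,"theta":[0.3423,0.745,-1.2268],"dq":[2.3335,2.435,-0.6678],"tcp":[0.0879,0.5484,0.4227],"tau":[-5.856,-7.4059,7.565]}
{"k":15,"theta":[0.3771,0.7821,-1.235],"dq":[2.31,2.5051,-0.4255],"tcp":[0.0967,0.5549,0.4012],"tau":[-6.369,-7.6353,7.6844]}
{"k":16,"theta":[0.4114,0.8199,-1.2398],"dq":[2.2655,2.5374,-0.2133],"tcp":[0.1052,0.5608,0.3807],"tau":[-6.7907,-7.78,7.7316]}
{"k":17,"theta":[0.4449,0.858,-1.2416],"dq":[2.2026,2.5354,-0.0321],"tcp":[0.1131,0.5662,0.3614],"tau":[-7.1289,-7.8507,7.7207]}
{"k":18,"theta":[0.4774,0.8957,-1.241],"dq":[2.1207,2.4923,0.0991],"tcp":[0.1206,0.571,0.3431],"tau":[-7.3909,-7.8574,7.6859]}
{"k":19,"theta":[0.5085,0.9326,-1.2388],"dq":[2.0262,2.4238,0.2021],"tcp":[0.1276,0.5753,0.3259],"tau":[-7.5844,-7.8129,7.6173]}
{"k":20,"theta":[0.5381,0.9683,-1.2351],"dq":[1.9225,2.3368,0.2838],"tcp":[0.1341,0.5791,0.31],"tau":[-7.7163,-7.7279,7.5187]}
{"k":21,"theta":[0.5661,1.0026,-1.2304],"dq":[1.8119,2.2349,0.3462],"tcp":[0.1401,0.5825,0.2952],"tau":[-7.7935,-7.6121,7.3983]}
{"k":22,"theta":[0.5924,1.0353,-1.2248],"dq":[1.6965,2.1217,0.3917],"tcp":[0.1456,0.5855,0.2815],"tau":[-7.8224,-7.4741,7.2629]}
{"k":23,"theta":[0.617,1.0662,-1.2187],"dq":[1.5784,2.0005,0.4228],"tcp":[0.1507,0.5881,0.269],"tau":[-7.8095,-7.3218,7.1181]}
{"k":24,"theta":[0.6398,1.0953,-1.2122],"dq":[1.4594,1.8744,0.442],"tcp":[0.1552,0.5904,0.2576],"tau":[-7.7606,-7.1617,6.9686]}
{"k":25,"theta":[0.6608,1.1224,-1.2055],"dq":[1.3412,1.7461,0.4516],"tcp":[0.1593,0.5924,0.2473],"tau":[-7.6816,-6.9992,6.8181]}
{"k":26,"theta":[0.68,1.1477,-1.1987],"dq":[1.2251,1.6179,0.4536],"tcp":[0.163,0.5942,0.2379],"tau":[-7.5776,-6.8387,6.6694]}
{"k":27,"theta":[0.6976,1.171,-1.192],"dq":[1.1124,1.4917,0.45],"tcp":[0.1663,0.5958,0.2295],"tau":[-7.4535,-6.6836,6.5247]}
{"k":28,"theta":[0.7134,1.1925,-1.1853],"dq":[1.0041,1.3693,0.4423],"tcp":[0.1693,0.5973,0.222],"tau":[-7.3139,-6.5363,6.3857]}
{"k":29,"theta":[0.7277,1.2121,-1.1787],"dq":[0.9009,1.2518,0.4318],"tcp":[0.1719,0.5986,0.2154],"tau":[-7.1628,-6.3985,6.2534]}
{"k":30,"theta":[0.7405,1.2301,-1.1723],"dq":[0.8033,1.1402,0.4196],"tcp":[0.1741,0.5999,0.2095],"tau":[-7.0038,-6.2712,6.1288]}
{"k":31,"theta":[0.7519,1.2464,-1.1661],"dq":[0.7119,1.0351,0.4064],"tcp":[0.176,0.601,0.2043],"tau":[-6.8402,-6.1549,6.0121]}
{"k":32,"theta":[0.7619,1.2612,-1.1602],"dq":[0.6269,0.937,0.3927],"tcp":[0.1777,0.6021,0.1998],"tau":[-6.6747,-6.0497,5.9036]}
{"k":33,"theta":[0.7707,1.2746,-1.1544],"dq":[0.5482,0.8461,0.3791],"tcp":[0.1791,0.6032,0.1959],"tau":[-6.5098,-5.9553,5.8033]}
{"k":34,"theta":[0.7784,1.2866,-1.1488],"dq":[0.4761,0.7624,0.3658],"tcp":[0.1803,0.6041,0.1925],"tau":[-6.3476,-5.8712,5.711]}
{"k":35,"theta":[0.7851,1.2975,-1.1434],"dq":[0.4103,0.6857,0.353],"tcp":[0.1813,0.6051,0.1896],"tau":[-6.1897,-5.7968,5.6265]}
{"k":36,"theta":[0.7908,1.3072,-1.1382],"dq":[0.3507,0.6158,0.3407],"tcp":[0.1821,0.606,0.1872],"tau":[-6.0375,-5.7315,5.5494]}
{"k":37,"theta":[0.7956,1.316,-1.1332],"dq":[0.2971,0.5525,0.329],"tcp":[0.1827,0.6069,0.1852],"tau":[-5.8921,-5.6743,5.4794]}
{"k":38,"theta":[0.7997,1.3239,-1.1283],"dq":[0.2491,0.4953,0.3178],"tcp":[0.1831,0.6078,0.1835],"tau":[-5.7543,-5.6246,5.4161]}
{"k":39,"theta":[0.8031,1.3309,-1.1237],"dq":[0.2064,0.4438,0.307],"tcp":[0.1835,0.6087,0.1822],"tau":[-5.6247,-5.5816,5.359]}
{"k":40,"theta":[0.8059,1.3372,-1.1191],"dq":[0.1687,0.3977,0.2967],"tcp":[0.1837,0.6095,0.1811],"tau":[-5.5037,-5.5444,5.3077]}
{"k":41,"theta":[0.8082,1.3429,-1.1148],"dq":[0.1356,0.3564,0.2868],"tcp":[0.1838,0.6104,0.1802]}
{"summary": "max |tau| (N\u00b7m): 16.8217"}


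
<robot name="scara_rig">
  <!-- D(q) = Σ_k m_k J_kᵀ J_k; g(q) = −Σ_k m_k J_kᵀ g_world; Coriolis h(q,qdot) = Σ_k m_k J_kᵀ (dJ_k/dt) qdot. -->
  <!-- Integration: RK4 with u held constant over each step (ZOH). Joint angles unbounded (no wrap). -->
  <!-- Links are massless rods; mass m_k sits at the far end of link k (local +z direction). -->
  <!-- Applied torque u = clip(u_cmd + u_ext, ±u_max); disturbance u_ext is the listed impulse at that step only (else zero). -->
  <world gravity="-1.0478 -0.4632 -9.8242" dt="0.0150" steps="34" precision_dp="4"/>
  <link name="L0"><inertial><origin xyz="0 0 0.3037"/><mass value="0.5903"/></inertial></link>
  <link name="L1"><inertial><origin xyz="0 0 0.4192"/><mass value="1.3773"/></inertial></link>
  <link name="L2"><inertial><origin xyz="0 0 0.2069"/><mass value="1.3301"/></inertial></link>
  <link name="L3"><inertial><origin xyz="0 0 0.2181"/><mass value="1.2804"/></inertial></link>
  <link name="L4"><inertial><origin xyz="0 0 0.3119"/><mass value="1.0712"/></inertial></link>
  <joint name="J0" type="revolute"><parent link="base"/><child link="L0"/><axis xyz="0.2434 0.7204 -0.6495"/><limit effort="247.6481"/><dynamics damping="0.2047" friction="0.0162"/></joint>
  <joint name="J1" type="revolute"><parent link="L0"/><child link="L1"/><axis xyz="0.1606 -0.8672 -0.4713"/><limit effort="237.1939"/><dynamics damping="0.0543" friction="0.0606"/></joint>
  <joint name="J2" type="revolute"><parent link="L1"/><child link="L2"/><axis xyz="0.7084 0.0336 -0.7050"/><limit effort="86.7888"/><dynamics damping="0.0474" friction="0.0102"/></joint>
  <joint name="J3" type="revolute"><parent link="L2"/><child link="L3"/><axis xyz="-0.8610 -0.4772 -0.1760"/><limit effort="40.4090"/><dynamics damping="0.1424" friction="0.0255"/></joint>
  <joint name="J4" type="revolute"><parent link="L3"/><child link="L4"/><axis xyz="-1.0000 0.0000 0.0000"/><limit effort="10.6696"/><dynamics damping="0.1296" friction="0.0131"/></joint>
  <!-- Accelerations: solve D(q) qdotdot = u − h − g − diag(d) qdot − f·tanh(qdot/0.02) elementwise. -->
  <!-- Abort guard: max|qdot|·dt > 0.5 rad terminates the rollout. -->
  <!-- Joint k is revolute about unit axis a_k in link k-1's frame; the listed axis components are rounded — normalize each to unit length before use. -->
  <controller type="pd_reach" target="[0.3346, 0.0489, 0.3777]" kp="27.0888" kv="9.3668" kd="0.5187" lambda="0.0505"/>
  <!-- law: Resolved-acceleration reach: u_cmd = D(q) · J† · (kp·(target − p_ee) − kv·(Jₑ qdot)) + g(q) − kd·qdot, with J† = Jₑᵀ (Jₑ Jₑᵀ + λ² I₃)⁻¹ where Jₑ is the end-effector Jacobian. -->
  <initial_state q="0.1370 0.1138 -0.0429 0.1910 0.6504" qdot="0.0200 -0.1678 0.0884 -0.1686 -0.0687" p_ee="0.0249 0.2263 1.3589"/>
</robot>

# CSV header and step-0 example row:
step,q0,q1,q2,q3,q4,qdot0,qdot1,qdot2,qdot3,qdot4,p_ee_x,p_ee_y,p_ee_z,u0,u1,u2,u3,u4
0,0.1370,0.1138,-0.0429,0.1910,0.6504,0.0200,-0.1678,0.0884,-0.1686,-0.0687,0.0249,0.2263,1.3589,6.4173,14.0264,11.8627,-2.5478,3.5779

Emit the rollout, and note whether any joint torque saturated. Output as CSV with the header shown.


step,q0,q1,q2,q3,q4,qdot0,qdot1,qdot2,qdot3,qdot4,p_ee_x,p_ee_y,p_ee_z,u0,u1,u2,u3,u4
1,0.1438,0.1207,-0.0365,0.1935,0.6617,0.8934,1.0939,0.7503,0.4986,1.5525,0.0284,0.2242,1.3572,3.3435,12.2564,9.9517,-2.7292,2.0318
2,0.1629,0.1453,-0.0215,0.2057,0.6926,1.6945,2.2386,1.2138,1.1043,2.5337,0.0335,0.2213,1.3507,-2.7824,12.0571,7.5195,-2.2922,1.1176
3,0.1928,0.1856,0.0004,0.2261,0.7354,2.3370,3.1982,1.6466,1.5812,3.1491,0.0402,0.2174,1.3405,-10.1686,12.9225,4.8422,-1.5238,0.5200
4,0.2303,0.2380,0.0294,0.2527,0.7863,2.6895,3.8192,2.2011,1.9244,3.6314,0.0490,0.2120,1.3275,-16.8240,14.0770,2.1447,-0.7016,0.0139
5,0.2704,0.2964,0.0675,0.2834,0.8443,2.6388,3.9446,2.8766,2.1676,4.1163,0.0595,0.2050,1.3121,-20.6090,14.3378,-0.3389,-0.0537,-0.5158
6,0.3073,0.3535,0.1150,0.3170,0.9095,2.2514,3.6321,3.4580,2.3449,4.5655,0.0710,0.1963,1.2949,-20.3251,12.7267,-2.3699,0.3280,-1.0470
7,0.3375,0.4045,0.1689,0.3527,0.9804,1.7534,3.1515,3.7430,2.4732,4.8541,0.0823,0.1865,1.2760,-16.7705,9.3786,-3.8481,0.5020,-1.5001
8,0.3605,0.4486,0.2249,0.3901,1.0540,1.3091,2.7067,3.7317,2.5742,4.9339,0.0925,0.1759,1.2558,-11.6734,5.1723,-4.8375,0.5498,-1.8473
9,0.3776,0.4866,0.2791,0.4290,1.1275,0.9659,2.3589,3.5178,2.6580,4.8483,0.1011,0.1650,1.2344,-6.3169,0.8606,-5.4465,0.5163,-2.1165
10,0.3903,0.5200,0.3293,0.4691,1.1990,0.7159,2.1002,3.1872,2.7261,4.6618,0.1082,0.1543,1.2122,-1.3346,-3.1518,-5.7677,0.4216,-2.3437
11,0.3997,0.5501,0.3740,0.5102,1.2672,0.5382,1.9070,2.7959,2.7784,4.4238,0.1139,0.1441,1.1893,3.0337,-6.6948,-5.8711,0.2772,-2.5522
12,0.4069,0.5776,0.4128,0.5520,1.3316,0.4137,1.7574,2.3775,2.8153,4.1652,0.1183,0.1346,1.1660,6.7356,-9.7194,-5.8097,0.0925,-2.7522
13,0.4124,0.6030,0.4452,0.5943,1.3922,0.3277,1.6352,1.9510,2.8375,3.9034,0.1217,0.1258,1.1423,9.7996,-12.2334,-5.6241,-0.1235,-2.9450
14,0.4169,0.6268,0.4712,0.6368,1.4488,0.2696,1.5294,1.5272,2.8465,3.6475,0.1243,0.1179,1.1186,12.2856,-14.2712,-5.3457,-0.3626,-3.1278
15,0.4207,0.6490,0.4910,0.6794,1.5017,0.2318,1.4325,1.1121,2.8435,3.4016,0.1263,0.1108,1.0948,14.2621,-15.8777,-4.9990,-0.6168,-3.2952
16,0.4240,0.6698,0.5046,0.7219,1.5509,0.2090,1.3398,0.7089,2.8299,3.1669,0.1279,0.1045,1.0712,15.7961,-17.1004,-4.6027,-0.8793,-3.4417
17,0.4271,0.6893,0.5123,0.7641,1.5968,0.1975,1.2484,0.3190,2.8068,2.9433,0.1292,0.0990,1.0477,16.9479,-17.9850,-4.1713,-1.1436,-3.5619
18,0.4301,0.7073,0.5142,0.8059,1.6393,0.1943,1.1565,-0.0563,2.7759,2.7295,0.1304,0.0941,1.0246,17.7683,-18.5718,-3.7167,-1.4045,-3.6508
19,0.4331,0.7240,0.5107,0.8472,1.6787,0.1976,1.0633,-0.4153,2.7394,2.5228,0.1316,0.0898,1.0020,18.2963,-18.8933,-3.2495,-1.6581,-3.7041
20,0.4361,0.7393,0.5019,0.8879,1.7151,0.2074,0.9699,-0.7609,2.6929,2.3258,0.1327,0.0859,0.9799,18.5761,-18.9894,-2.7726,-1.8978,-3.7214
21,0.4394,0.7532,0.4880,0.9278,1.7486,0.2228,0.8766,-1.0920,2.6376,2.1364,0.1340,0.0825,0.9584,18.6312,-18.8828,-2.2915,-2.1209,-3.7003
22,0.4429,0.7657,0.4692,0.9668,1.7794,0.2438,0.7846,-1.4079,2.5740,1.9534,0.1354,0.0795,0.9375,18.4801,-18.5933,-1.8105,-2.3248,-3.6402
23,0.4468,0.7768,0.4459,1.0048,1.8074,0.2706,0.6958,-1.7077,2.5018,1.7762,0.1370,0.0768,0.9174,18.1355,-18.1379,-1.3331,-2.5071,-3.5414
24,0.4512,0.7867,0.4181,1.0416,1.8328,0.3039,0.6124,-1.9901,2.4206,1.6044,0.1389,0.0743,0.8981,17.6060,-17.5309,-0.8624,-2.6663,-3.4055
25,0.4561,0.7953,0.3863,1.0772,1.8557,0.3446,0.5371,-2.2534,2.3303,1.4377,0.1411,0.0720,0.8796,16.8969,-16.7859,-0.4012,-2.8015,-3.2347
26,0.4616,0.8030,0.3507,1.1114,1.8761,0.3934,0.4730,-2.4957,2.2309,1.2759,0.1436,0.0699,0.8619,16.0133,-15.9175,0.0483,-2.9125,-3.0321
27,0.4680,0.8097,0.3116,1.1440,1.8941,0.4510,0.4231,-2.7148,2.1226,1.1188,0.1465,0.0680,0.8450,14.9615,-14.9425,0.4842,-3.0000,-2.8013
28,0.4753,0.8158,0.2695,1.1749,1.9098,0.5175,0.3904,-2.9083,2.0063,0.9662,0.1499,0.0662,0.8290,13.7527,-13.8822,0.9052,-3.0657,-2.5464
29,0.4836,0.8216,0.2246,1.2040,1.9232,0.5926,0.3772,-3.0739,1.8833,0.8180,0.1536,0.0645,0.8136,12.4047,-12.7634,1.3111,-3.1120,-2.2721
30,0.4931,0.8274,0.1775,1.2313,1.9344,0.6752,0.3848,-3.2096,1.7555,0.6740,0.1579,0.0630,0.7990,10.9440,-11.6182,1.7024,-3.1423,-1.9830
31,0.5039,0.8334,0.1286,1.2566,1.9435,0.7632,0.4133,-3.3134,1.6251,0.5344,0.1625,0.0616,0.7850,9.4059,-10.4835,2.0803,-3.1603,-1.6840
32,0.5161,0.8399,0.0783,1.2800,1.9506,0.8539,0.4616,-3.3840,1.4947,0.3994,0.1676,0.0603,0.7716,7.8329,-9.3980,2.4462,-3.1696,-1.3802
33,0.5296,0.8474,0.0273,1.3014,1.9556,0.9444,0.5271,-3.4210,1.3668,0.2697,0.1731,0.0591,0.7586,6.2708,-8.3985,2.8015,-3.1736,-1.0762
34,0.5444,0.8559,-0.0240,1.3210,1.9588,1.0312,0.6062,-3.4246,1.2436,0.1463,0.1789,0.0581,0.7459,,,,,
# any joint saturated: no


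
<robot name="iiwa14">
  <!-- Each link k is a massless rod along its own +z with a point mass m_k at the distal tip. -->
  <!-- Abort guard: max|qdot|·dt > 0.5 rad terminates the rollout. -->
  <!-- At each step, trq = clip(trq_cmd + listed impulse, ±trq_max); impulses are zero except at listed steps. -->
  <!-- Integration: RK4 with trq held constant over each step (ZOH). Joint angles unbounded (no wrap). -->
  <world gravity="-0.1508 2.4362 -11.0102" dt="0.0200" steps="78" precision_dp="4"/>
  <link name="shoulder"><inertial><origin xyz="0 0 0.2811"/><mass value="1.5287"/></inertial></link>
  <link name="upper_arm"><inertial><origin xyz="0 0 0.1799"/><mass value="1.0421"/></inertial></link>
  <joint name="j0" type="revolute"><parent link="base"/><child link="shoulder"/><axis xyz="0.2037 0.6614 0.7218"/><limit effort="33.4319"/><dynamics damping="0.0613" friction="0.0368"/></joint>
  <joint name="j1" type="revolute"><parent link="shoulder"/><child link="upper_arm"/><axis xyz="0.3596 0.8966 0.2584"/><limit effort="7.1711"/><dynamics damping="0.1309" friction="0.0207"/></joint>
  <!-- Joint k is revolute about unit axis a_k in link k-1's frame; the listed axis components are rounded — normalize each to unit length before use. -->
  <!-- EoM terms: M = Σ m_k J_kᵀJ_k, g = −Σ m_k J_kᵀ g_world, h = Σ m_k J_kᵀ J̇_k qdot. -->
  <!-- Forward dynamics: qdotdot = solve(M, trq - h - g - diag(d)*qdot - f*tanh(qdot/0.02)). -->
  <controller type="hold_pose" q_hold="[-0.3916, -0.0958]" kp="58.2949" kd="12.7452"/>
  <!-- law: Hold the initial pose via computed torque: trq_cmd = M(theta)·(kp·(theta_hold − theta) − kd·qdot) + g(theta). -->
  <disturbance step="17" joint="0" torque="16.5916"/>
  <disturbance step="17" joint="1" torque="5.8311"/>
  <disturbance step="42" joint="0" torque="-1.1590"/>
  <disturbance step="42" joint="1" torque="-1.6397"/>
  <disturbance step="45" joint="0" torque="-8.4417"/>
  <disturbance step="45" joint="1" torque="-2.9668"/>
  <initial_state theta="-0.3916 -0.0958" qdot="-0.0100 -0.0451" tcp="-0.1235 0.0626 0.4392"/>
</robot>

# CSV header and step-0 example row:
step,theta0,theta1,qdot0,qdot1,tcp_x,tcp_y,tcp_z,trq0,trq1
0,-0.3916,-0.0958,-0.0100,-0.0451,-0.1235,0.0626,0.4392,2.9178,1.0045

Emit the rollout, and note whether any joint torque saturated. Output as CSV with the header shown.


step,theta0,theta1,qdot0,qdot1,tcp_x,tcp_y,tcp_z,trq0,trq1
1,-0.3918,-0.0963,-0.0123,-0.0129,-0.1236,0.0627,0.4392,2.9051,0.9963
2,-0.3921,-0.0965,-0.0075,-0.0066,-0.1237,0.0627,0.4391,2.8944,0.9918
3,-0.3922,-0.0965,-0.0040,-0.0035,-0.1237,0.0628,0.4391,2.8869,0.9888
4,-0.3922,-0.0966,-0.0016,-0.0016,-0.1237,0.0628,0.4391,2.8817,0.9868
5,-0.3923,-0.0966,-0.0002,-0.0004,-0.1237,0.0628,0.4391,2.8782,0.9854
6,-0.3923,-0.0966,0.0007,0.0003,-0.1237,0.0628,0.4391,2.8758,0.9844
7,-0.3922,-0.0966,0.0012,0.0007,-0.1237,0.0628,0.4391,2.8740,0.9837
8,-0.3922,-0.0965,0.0015,0.0010,-0.1237,0.0628,0.4391,2.8727,0.9832
9,-0.3922,-0.0965,0.0017,0.0011,-0.1237,0.0628,0.4391,2.8718,0.9828
10,-0.3922,-0.0965,0.0017,0.0012,-0.1237,0.0628,0.4391,2.8710,0.9825
11,-0.3921,-0.0965,0.0017,0.0012,-0.1237,0.0628,0.4391,2.8704,0.9822
12,-0.3921,-0.0965,0.0017,0.0012,-0.1237,0.0628,0.4391,2.8699,0.9820
13,-0.3921,-0.0964,0.0016,0.0012,-0.1237,0.0627,0.4392,2.8694,0.9818
14,-0.3920,-0.0964,0.0015,0.0011,-0.1237,0.0627,0.4392,2.8691,0.9817
15,-0.3920,-0.0964,0.0015,0.0011,-0.1236,0.0627,0.4392,2.8687,0.9815
16,-0.3920,-0.0964,0.0014,0.0010,-0.1236,0.0627,0.4392,2.8684,0.9814
17,-0.3919,-0.0963,0.0013,0.0010,-0.1236,0.0627,0.4392,19.4597,6.8124
18,-0.3717,-0.0960,2.0130,0.0459,-0.1186,0.0591,0.4411,-1.6439,-0.6030
19,-0.3372,-0.0946,1.4527,0.0860,-0.1097,0.0530,0.4441,-1.0241,-0.3790
20,-0.3126,-0.0928,1.0068,0.0821,-0.1031,0.0487,0.4462,-0.4658,-0.1753
21,-0.2961,-0.0914,0.6522,0.0604,-0.0986,0.0458,0.4476,0.0342,0.0076
22,-0.2858,-0.0904,0.3718,0.0347,-0.0958,0.0441,0.4483,0.4794,0.1702
23,-0.2806,-0.0899,0.1507,0.0155,-0.0943,0.0432,0.4487,0.8731,0.3126
24,-0.2794,-0.0897,-0.0189,0.0014,-0.0940,0.0430,0.4488,1.2159,0.4352
25,-0.2809,-0.0899,-0.1374,-0.0148,-0.0944,0.0433,0.4487,1.4982,0.5364
26,-0.2845,-0.0902,-0.2267,-0.0179,-0.0954,0.0439,0.4485,1.7420,0.6217
27,-0.2897,-0.0906,-0.2892,-0.0192,-0.0968,0.0447,0.4481,1.9514,0.6941
28,-0.2959,-0.0910,-0.3297,-0.0200,-0.0985,0.0458,0.4476,2.1299,0.7551
29,-0.3027,-0.0914,-0.3525,-0.0203,-0.1003,0.0469,0.4471,2.2808,0.8061
30,-0.3098,-0.0918,-0.3615,-0.0202,-0.1023,0.0481,0.4465,2.4073,0.8483
31,-0.3170,-0.0922,-0.3598,-0.0199,-0.1042,0.0494,0.4459,2.5123,0.8830
32,-0.3241,-0.0926,-0.3501,-0.0194,-0.1061,0.0506,0.4453,2.5986,0.9110
33,-0.3309,-0.0930,-0.3345,-0.0188,-0.1079,0.0518,0.4447,2.6687,0.9334
34,-0.3374,-0.0934,-0.3149,-0.0181,-0.1096,0.0529,0.4442,2.7249,0.9511
35,-0.3435,-0.0937,-0.2926,-0.0174,-0.1112,0.0540,0.4437,2.7693,0.9647
36,-0.3491,-0.0941,-0.2689,-0.0167,-0.1127,0.0550,0.4432,2.8038,0.9750
37,-0.3542,-0.0944,-0.2446,-0.0160,-0.1140,0.0559,0.4427,2.8298,0.9826
38,-0.3589,-0.0947,-0.2205,-0.0153,-0.1152,0.0567,0.4423,2.8490,0.9878
39,-0.3630,-0.0950,-0.1971,-0.0147,-0.1163,0.0575,0.4419,2.8625,0.9913
40,-0.3667,-0.0953,-0.1747,-0.0141,-0.1173,0.0582,0.4415,2.8713,0.9933
41,-0.3700,-0.0956,-0.1536,-0.0135,-0.1181,0.0588,0.4412,2.8765,0.9942
42,-0.3729,-0.0959,-0.1340,-0.0130,-0.1189,0.0593,0.4410,1.7198,-0.6454
43,-0.3699,-0.1159,0.3989,-1.9106,-0.1206,0.0609,0.4400,3.2077,1.4252
44,-0.3648,-0.1449,0.1353,-1.0336,-0.1230,0.0630,0.4387,3.1743,1.3459
45,-0.3636,-0.1599,-0.0086,-0.5044,-0.1245,0.0643,0.4378,-5.3013,-1.6800
46,-0.3748,-0.1671,-1.0987,-0.2312,-0.1281,0.0671,0.4362,5.3921,2.0458
47,-0.3942,-0.1700,-0.8424,-0.0628,-0.1331,0.0709,0.4341,5.0342,1.8921
48,-0.4087,-0.1703,-0.6125,0.0201,-0.1365,0.0737,0.4325,4.7107,1.7603
49,-0.4189,-0.1698,-0.4067,0.0317,-0.1388,0.0755,0.4315,4.4210,1.6513
50,-0.4254,-0.1691,-0.2412,0.0385,-0.1402,0.0767,0.4309,4.1638,1.5558
51,-0.4289,-0.1683,-0.1109,0.0438,-0.1409,0.0772,0.4305,3.9373,1.4723
52,-0.4301,-0.1674,-0.0115,0.0504,-0.1411,0.0774,0.4305,3.7402,1.3999
53,-0.4297,-0.1661,0.0463,0.0850,-0.1409,0.0772,0.4306,3.5840,1.3378
54,-0.4284,-0.1641,0.0857,0.1131,-0.1403,0.0767,0.4309,3.4541,1.2849
55,-0.4264,-0.1617,0.1146,0.1286,-0.1396,0.0761,0.4313,3.3433,1.2401
56,-0.4239,-0.1590,0.1344,0.1358,-0.1387,0.0753,0.4318,3.2493,1.2022
57,-0.4211,-0.1563,0.1463,0.1377,-0.1378,0.0745,0.4323,3.1703,1.1703
58,-0.4181,-0.1536,0.1518,0.1362,-0.1368,0.0736,0.4328,3.1044,1.1435
59,-0.4151,-0.1509,0.1522,0.1325,-0.1357,0.0728,0.4333,3.0500,1.1212
60,-0.4121,-0.1483,0.1487,0.1274,-0.1347,0.0719,0.4338,3.0055,1.1027
61,-0.4092,-0.1458,0.1423,0.1216,-0.1338,0.0711,0.4342,2.9695,1.0875
62,-0.4064,-0.1435,0.1337,0.1153,-0.1328,0.0704,0.4347,2.9408,1.0751
63,-0.4038,-0.1412,0.1238,0.1089,-0.1319,0.0696,0.4351,2.9183,1.0650
64,-0.4015,-0.1391,0.1131,0.1025,-0.1311,0.0690,0.4355,2.9011,1.0568
65,-0.3993,-0.1371,0.1021,0.0961,-0.1304,0.0684,0.4358,2.8882,1.0504
66,-0.3974,-0.1353,0.0910,0.0900,-0.1297,0.0678,0.4362,2.8788,1.0453
67,-0.3957,-0.1335,0.0802,0.0842,-0.1291,0.0673,0.4364,2.8725,1.0413
68,-0.3942,-0.1319,0.0699,0.0787,-0.1285,0.0669,0.4367,2.8685,1.0382
69,-0.3929,-0.1304,0.0602,0.0734,-0.1280,0.0665,0.4369,2.8664,1.0359
70,-0.3918,-0.1290,0.0513,0.0684,-0.1276,0.0661,0.4371,2.8658,1.0342
71,-0.3908,-0.1277,0.0432,0.0635,-0.1272,0.0658,0.4373,2.8662,1.0329
72,-0.3900,-0.1265,0.0360,0.0587,-0.1269,0.0656,0.4375,2.8673,1.0320
73,-0.3894,-0.1253,0.0299,0.0539,-0.1266,0.0653,0.4376,2.8688,1.0313
74,-0.3888,-0.1243,0.0248,0.0488,-0.1263,0.0651,0.4377,2.8703,1.0308
75,-0.3884,-0.1234,0.0208,0.0436,-0.1261,0.0649,0.4378,2.8715,1.0304
76,-0.3880,-0.1226,0.0176,0.0385,-0.1259,0.0648,0.4379,2.8724,1.0301
77,-0.3877,-0.1219,0.0151,0.0338,-0.1257,0.0646,0.4380,2.8730,1.0297
78,-0.3874,-0.1212,0.0130,0.0298,-0.1256,0.0645,0.4381,,
# any joint saturated: no


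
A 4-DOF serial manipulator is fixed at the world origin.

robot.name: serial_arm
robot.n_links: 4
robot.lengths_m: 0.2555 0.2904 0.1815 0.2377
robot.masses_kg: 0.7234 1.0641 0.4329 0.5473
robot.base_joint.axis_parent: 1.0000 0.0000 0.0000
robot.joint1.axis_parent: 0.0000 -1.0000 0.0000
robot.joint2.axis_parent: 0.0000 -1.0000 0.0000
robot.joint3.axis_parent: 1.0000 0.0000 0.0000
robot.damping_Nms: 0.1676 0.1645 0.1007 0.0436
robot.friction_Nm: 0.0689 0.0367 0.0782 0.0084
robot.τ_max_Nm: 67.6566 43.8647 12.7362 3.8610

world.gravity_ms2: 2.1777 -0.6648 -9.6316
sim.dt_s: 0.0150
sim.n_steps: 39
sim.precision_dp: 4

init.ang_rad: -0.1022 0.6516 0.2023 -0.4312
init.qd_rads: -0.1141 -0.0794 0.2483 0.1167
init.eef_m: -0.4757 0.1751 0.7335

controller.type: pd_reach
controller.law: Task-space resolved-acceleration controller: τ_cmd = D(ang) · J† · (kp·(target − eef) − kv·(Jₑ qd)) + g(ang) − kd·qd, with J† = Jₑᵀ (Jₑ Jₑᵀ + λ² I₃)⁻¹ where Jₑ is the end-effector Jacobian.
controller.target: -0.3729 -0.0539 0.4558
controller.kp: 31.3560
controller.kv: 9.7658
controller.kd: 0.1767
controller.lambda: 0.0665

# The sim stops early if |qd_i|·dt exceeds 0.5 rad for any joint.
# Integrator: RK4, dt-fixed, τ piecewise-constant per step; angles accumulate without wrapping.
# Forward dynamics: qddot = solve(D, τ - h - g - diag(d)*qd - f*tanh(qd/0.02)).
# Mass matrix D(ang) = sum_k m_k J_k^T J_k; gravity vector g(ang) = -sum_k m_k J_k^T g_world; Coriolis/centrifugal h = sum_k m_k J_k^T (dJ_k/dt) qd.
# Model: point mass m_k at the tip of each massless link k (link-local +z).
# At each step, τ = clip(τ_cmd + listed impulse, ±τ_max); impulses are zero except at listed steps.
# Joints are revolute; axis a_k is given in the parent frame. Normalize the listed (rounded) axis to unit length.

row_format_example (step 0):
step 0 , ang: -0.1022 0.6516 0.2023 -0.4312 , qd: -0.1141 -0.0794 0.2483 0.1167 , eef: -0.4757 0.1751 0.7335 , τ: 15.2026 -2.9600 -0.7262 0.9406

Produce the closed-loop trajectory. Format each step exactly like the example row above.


step 1 , ang: -0.1010 0.6501 0.2081 -0.4364 , qd: 0.2763 -0.1200 0.5200 -0.7990 , eef: -0.4761 0.1752 0.7323 , τ: 13.5549 -3.1520 -0.9070 1.0169
step 2 , ang: -0.0944 0.6481 0.2174 -0.4534 , qd: 0.6030 -0.1422 0.7242 -1.4593 , eef: -0.4762 0.1737 0.7301 , τ: 11.8269 -3.2819 -1.0519 1.0265
step 3 , ang: -0.0833 0.6459 0.2294 -0.4788 , qd: 0.8732 -0.1501 0.8773 -1.9195 , eef: -0.4761 0.1706 0.7272 , τ: 10.0506 -3.3627 -1.1672 0.9917
step 4 , ang: -0.0686 0.6437 0.2434 -0.5099 , qd: 1.0926 -0.1466 0.9891 -2.2207 , eef: -0.4758 0.1660 0.7238 , τ: 8.2760 -3.4083 -1.2579 0.9287
step 5 , ang: -0.0509 0.6416 0.2588 -0.5445 , qd: 1.2666 -0.1342 1.0669 -2.3974 , eef: -0.4753 0.1599 0.7200 , τ: 6.5561 -3.4301 -1.3283 0.8497
step 6 , ang: -0.0309 0.6398 0.2751 -0.5811 , qd: 1.4005 -0.1148 1.1163 -2.4795 , eef: -0.4747 0.1527 0.7160 , τ: 4.9347 -3.4371 -1.3818 0.7637
step 7 , ang: -0.0091 0.6382 0.2920 -0.6184 , qd: 1.5000 -0.0905 1.1421 -2.4925 , eef: -0.4738 0.1443 0.7117 , τ: 3.4414 -3.4350 -1.4213 0.6772
step 8 , ang: 0.0139 0.6371 0.3092 -0.6555 , qd: 1.5702 -0.0626 1.1486 -2.4572 , eef: -0.4729 0.1351 0.7072 , τ: 2.0912 -3.4277 -1.4494 0.5947
step 9 , ang: 0.0378 0.6364 0.3263 -0.6919 , qd: 1.6160 -0.0327 1.1397 -2.3904 , eef: -0.4718 0.1252 0.7025 , τ: 0.8869 -3.4176 -1.4684 0.5187
step 10 , ang: 0.0622 0.6361 0.3433 -0.7270 , qd: 1.6415 -0.0033 1.1218 -2.3043 , eef: -0.4706 0.1148 0.6978 , τ: -0.1777 -3.4063 -1.4810 0.4508
step 11 , ang: 0.0869 0.6363 0.3600 -0.7609 , qd: 1.6505 0.0215 1.1039 -2.2067 , eef: -0.4694 0.1042 0.6929 , τ: -1.1147 -3.3944 -1.4902 0.3911
step 12 , ang: 0.1116 0.6368 0.3763 -0.7932 , qd: 1.6457 0.0449 1.0811 -2.1050 , eef: -0.4682 0.0933 0.6880 , τ: -1.9328 -3.3816 -1.4953 0.3398
step 13 , ang: 0.1362 0.6376 0.3923 -0.8240 , qd: 1.6301 0.0690 1.0510 -2.0047 , eef: -0.4669 0.0825 0.6829 , τ: -2.6432 -3.3685 -1.4965 0.2967
step 14 , ang: 0.1604 0.6389 0.4078 -0.8533 , qd: 1.6057 0.0935 1.0152 -1.9086 , eef: -0.4656 0.0718 0.6778 , τ: -3.2586 -3.3562 -1.4950 0.2610
step 15 , ang: 0.1843 0.6405 0.4227 -0.8812 , qd: 1.5745 0.1181 0.9759 -1.8184 , eef: -0.4643 0.0612 0.6727 , τ: -3.7909 -3.3454 -1.4917 0.2321
step 16 , ang: 0.2076 0.6424 0.4371 -0.9079 , qd: 1.5378 0.1424 0.9346 -1.7347 , eef: -0.4630 0.0509 0.6675 , τ: -4.2511 -3.3368 -1.4874 0.2090
step 17 , ang: 0.2303 0.6447 0.4508 -0.9333 , qd: 1.4970 0.1662 0.8927 -1.6578 , eef: -0.4617 0.0409 0.6622 , τ: -4.6488 -3.3307 -1.4827 0.1909
step 18 , ang: 0.2525 0.6474 0.4638 -0.9576 , qd: 1.4530 0.1894 0.8509 -1.5872 , eef: -0.4604 0.0313 0.6570 , τ: -4.9922 -3.3275 -1.4780 0.1771
step 19 , ang: 0.2739 0.6504 0.4763 -0.9809 , qd: 1.4068 0.2118 0.8100 -1.5227 , eef: -0.4591 0.0221 0.6517 , τ: -5.2885 -3.3271 -1.4735 0.1669
step 20 , ang: 0.2946 0.6537 0.4881 -1.0033 , qd: 1.3589 0.2332 0.7705 -1.4635 , eef: -0.4579 0.0133 0.6464 , τ: -5.5438 -3.3295 -1.4694 0.1597
step 21 , ang: 0.3146 0.6574 0.4994 -1.0248 , qd: 1.3100 0.2537 0.7325 -1.4091 , eef: -0.4566 0.0050 0.6411 , τ: -5.7635 -3.3347 -1.4657 0.1548
step 22 , ang: 0.3339 0.6613 0.5101 -1.0456 , qd: 1.2605 0.2732 0.6962 -1.3590 , eef: -0.4554 -0.0029 0.6358 , τ: -5.9520 -3.3425 -1.4625 0.1520
step 23 , ang: 0.3524 0.6656 0.5203 -1.0656 , qd: 1.2109 0.2915 0.6618 -1.3127 , eef: -0.4542 -0.0103 0.6305 , τ: -6.1131 -3.3526 -1.4596 0.1507
step 24 , ang: 0.3702 0.6701 0.5300 -1.0849 , qd: 1.1613 0.3089 0.6290 -1.2695 , eef: -0.4530 -0.0172 0.6252 , τ: -6.2503 -3.3647 -1.4571 0.1506
step 25 , ang: 0.3873 0.6748 0.5392 -1.1037 , qd: 1.1121 0.3251 0.5980 -1.2292 , eef: -0.4518 -0.0237 0.6200 , τ: -6.3663 -3.3788 -1.4548 0.1515
step 26 , ang: 0.4036 0.6798 0.5480 -1.1218 , qd: 1.0635 0.3401 0.5686 -1.1913 , eef: -0.4506 -0.0297 0.6148 , τ: -6.4637 -3.3944 -1.4527 0.1531
step 27 , ang: 0.4192 0.6850 0.5563 -1.1394 , qd: 1.0157 0.3541 0.5406 -1.1556 , eef: -0.4495 -0.0353 0.6097 , τ: -6.5446 -3.4113 -1.4508 0.1552
step 28 , ang: 0.4341 0.6904 0.5642 -1.1565 , qd: 0.9688 0.3669 0.5140 -1.1217 , eef: -0.4484 -0.0405 0.6046 , τ: -6.6110 -3.4294 -1.4489 0.1577
step 29 , ang: 0.4482 0.6960 0.5717 -1.1730 , qd: 0.9230 0.3786 0.4887 -1.0894 , eef: -0.4473 -0.0452 0.5997 , τ: -6.6644 -3.4484 -1.4470 0.1604
step 30 , ang: 0.4618 0.7018 0.5789 -1.1891 , qd: 0.8782 0.3892 0.4645 -1.0586 , eef: -0.4462 -0.0496 0.5947 , τ: -6.7063 -3.4681 -1.4450 0.1633
step 31 , ang: 0.4746 0.7077 0.5857 -1.2048 , qd: 0.8346 0.3987 0.4413 -1.0291 , eef: -0.4452 -0.0535 0.5899 , τ: -6.7381 -3.4884 -1.4429 0.1663
step 32 , ang: 0.4868 0.7137 0.5922 -1.2200 , qd: 0.7923 0.4070 0.4191 -1.0008 , eef: -0.4441 -0.0572 0.5852 , τ: -6.7608 -3.5089 -1.4406 0.1692
step 33 , ang: 0.4984 0.7199 0.5983 -1.2348 , qd: 0.7512 0.4143 0.3977 -0.9735 , eef: -0.4431 -0.0604 0.5805 , τ: -6.7756 -3.5298 -1.4382 0.1722
step 34 , ang: 0.5093 0.7261 0.6041 -1.2492 , qd: 0.7114 0.4206 0.3771 -0.9472 , eef: -0.4421 -0.0634 0.5760 , τ: -6.7834 -3.5507 -1.4356 0.1751
step 35 , ang: 0.5197 0.7325 0.6096 -1.2632 , qd: 0.6730 0.4258 0.3572 -0.9218 , eef: -0.4411 -0.0660 0.5716 , τ: -6.7849 -3.5716 -1.4327 0.1779
step 36 , ang: 0.5295 0.7389 0.6149 -1.2769 , qd: 0.6359 0.4300 0.3380 -0.8972 , eef: -0.4401 -0.0684 0.5672 , τ: -6.7809 -3.5923 -1.4297 0.1806
step 37 , ang: 0.5388 0.7453 0.6198 -1.2901 , qd: 0.6001 0.4332 0.3194 -0.8734 , eef: -0.4391 -0.0705 0.5630 , τ: -6.7720 -3.6129 -1.4264 0.1832
step 38 , ang: 0.5475 0.7519 0.6245 -1.3031 , qd: 0.5657 0.4355 0.3014 -0.8504 , eef: -0.4381 -0.0723 0.5589 , τ: -6.7589 -3.6332 -1.4229 0.1856
step 39 , ang: 0.5558 0.7584 0.6289 -1.3156 , qd: 0.5326 0.4368 0.2839 -0.8281 , eef: -0.4372 -0.0739 0.5549


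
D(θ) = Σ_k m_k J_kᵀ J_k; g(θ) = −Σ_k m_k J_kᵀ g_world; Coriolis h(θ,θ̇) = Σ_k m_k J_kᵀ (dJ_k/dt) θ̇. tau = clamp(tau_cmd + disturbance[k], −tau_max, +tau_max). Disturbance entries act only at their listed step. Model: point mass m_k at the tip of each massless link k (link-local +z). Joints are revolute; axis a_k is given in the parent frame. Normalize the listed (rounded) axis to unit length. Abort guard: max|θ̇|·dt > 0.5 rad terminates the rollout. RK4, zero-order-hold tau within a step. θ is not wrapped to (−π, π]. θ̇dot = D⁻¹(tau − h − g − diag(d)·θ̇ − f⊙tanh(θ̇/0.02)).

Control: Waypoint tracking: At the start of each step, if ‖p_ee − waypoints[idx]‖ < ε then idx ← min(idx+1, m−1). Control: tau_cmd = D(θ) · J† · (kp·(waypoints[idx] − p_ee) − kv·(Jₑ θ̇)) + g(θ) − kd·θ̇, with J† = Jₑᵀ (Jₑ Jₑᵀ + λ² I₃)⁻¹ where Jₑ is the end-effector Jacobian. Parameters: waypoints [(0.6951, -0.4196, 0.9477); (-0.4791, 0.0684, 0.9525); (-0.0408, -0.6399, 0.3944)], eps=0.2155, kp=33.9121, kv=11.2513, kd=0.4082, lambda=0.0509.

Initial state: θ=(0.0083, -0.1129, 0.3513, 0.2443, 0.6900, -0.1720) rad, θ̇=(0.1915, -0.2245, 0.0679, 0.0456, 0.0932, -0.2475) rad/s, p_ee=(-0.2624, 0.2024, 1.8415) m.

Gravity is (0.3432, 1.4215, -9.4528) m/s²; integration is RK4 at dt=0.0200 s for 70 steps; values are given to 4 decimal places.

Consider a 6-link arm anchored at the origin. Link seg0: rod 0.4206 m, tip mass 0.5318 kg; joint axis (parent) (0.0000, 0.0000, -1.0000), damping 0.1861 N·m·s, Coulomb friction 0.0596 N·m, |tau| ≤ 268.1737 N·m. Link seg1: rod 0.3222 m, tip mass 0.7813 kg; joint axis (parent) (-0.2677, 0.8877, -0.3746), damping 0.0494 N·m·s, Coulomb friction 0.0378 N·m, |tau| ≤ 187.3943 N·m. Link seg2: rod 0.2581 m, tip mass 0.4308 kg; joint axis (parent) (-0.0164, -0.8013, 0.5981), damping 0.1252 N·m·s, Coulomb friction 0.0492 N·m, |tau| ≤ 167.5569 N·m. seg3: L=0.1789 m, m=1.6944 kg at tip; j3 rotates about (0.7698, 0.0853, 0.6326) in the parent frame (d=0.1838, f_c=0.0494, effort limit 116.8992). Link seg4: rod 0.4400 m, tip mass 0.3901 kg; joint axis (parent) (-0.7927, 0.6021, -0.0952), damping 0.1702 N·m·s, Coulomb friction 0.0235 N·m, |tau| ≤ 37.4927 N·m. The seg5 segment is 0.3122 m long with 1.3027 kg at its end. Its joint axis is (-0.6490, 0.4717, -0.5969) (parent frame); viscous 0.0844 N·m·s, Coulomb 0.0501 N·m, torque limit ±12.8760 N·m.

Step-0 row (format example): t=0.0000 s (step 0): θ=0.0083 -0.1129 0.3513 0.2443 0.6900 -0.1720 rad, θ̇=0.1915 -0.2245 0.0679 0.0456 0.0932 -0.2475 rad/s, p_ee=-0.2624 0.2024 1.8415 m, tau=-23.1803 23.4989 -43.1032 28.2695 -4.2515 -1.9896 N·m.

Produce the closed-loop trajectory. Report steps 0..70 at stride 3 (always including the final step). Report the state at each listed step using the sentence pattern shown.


t=0.0600 s (step 3): θ=-0.2133 -0.2772 0.1167 0.4282 0.9337 -0.1228 rad, θ̇=-5.2749 -5.2769 -7.8809 3.2884 5.0093 2.3389 rad/s, p_ee=-0.2314 0.1719 1.8071 m, tau=-9.2527 -1.8682 -16.0526 10.4143 -9.6943 -3.3739 N·m.
t=0.1200 s (step 6): θ=-0.4635 -0.6570 -0.4060 0.4620 1.1286 0.0018 rad, θ̇=-2.6848 -6.7273 -8.4352 -0.8853 1.9549 1.5283 rad/s, p_ee=-0.1418 0.0954 1.7163 m, tau=-1.6181 11.8087 -7.9631 2.4316 -6.2128 -2.1139 N·m.
t=0.1800 s (step 9): θ=-0.5645 -1.0523 -0.8659 0.3839 1.1903 0.0694 rad, θ̇=-0.8684 -6.3974 -7.0047 -1.2780 0.3339 0.8196 rad/s, p_ee=-0.0324 0.0003 1.6018 m, tau=-0.2926 19.0448 -1.8352 0.2633 -4.7494 -1.6946 N·m.
t=0.2400 s (step 12): θ=-0.5856 -1.4210 -1.2563 0.3326 1.1849 0.1076 rad, θ̇=0.0853 -5.8872 -6.0902 -0.2638 -0.3729 0.4976 rad/s, p_ee=0.0746 -0.0883 1.4924 m, tau=-0.1923 18.8468 2.3285 -0.7229 -3.7434 -1.4532 N·m.
t=0.3000 s (step 15): θ=-0.5650 -1.7605 -1.6004 0.3473 1.1519 0.1318 rad, θ̇=0.5679 -5.4167 -5.4048 0.8602 -0.6094 0.3274 rad/s, p_ee=0.1710 -0.1624 1.3999 m, tau=-0.4096 15.3886 4.4819 -1.6729 -2.3418 -1.0584 N·m.
t=0.3600 s (step 18): θ=-0.5228 -2.0736 -1.9063 0.4302 1.1164 0.1499 rad, θ̇=0.8123 -4.9978 -4.7949 1.9698 -0.4892 0.2957 rad/s, p_ee=0.2562 -0.2224 1.3258 m, tau=-0.4174 10.9196 5.3885 -2.8468 -0.6578 -0.5742 N·m.
t=0.4200 s (step 21): θ=-0.4709 -2.3635 -2.1769 0.5741 1.0928 0.1696 rad, θ̇=0.8857 -4.5901 -4.1887 2.9218 -0.2242 0.3885 rad/s, p_ee=0.3320 -0.2706 1.2683 m, tau=1.0165 6.6701 6.1772 -4.1977 1.1124 -0.0881 N·m.
t=0.4800 s (step 24): θ=-0.4214 -2.6171 -2.4036 0.7715 1.0876 0.1991 rad, θ̇=0.6237 -3.5969 -3.1725 3.6456 0.0821 0.6262 rad/s, p_ee=0.4001 -0.3088 1.2263 m, tau=6.7094 4.2906 8.6728 -5.8771 2.7475 0.3143 N·m.
t=0.5400 s (step 27): θ=-0.4077 -2.7719 -2.5389 0.9822 1.0938 0.2401 rad, θ̇=-0.2073 -1.4479 -1.2589 3.1610 0.0694 0.6653 rad/s, p_ee=0.4624 -0.3385 1.1976 m, tau=13.0349 3.2197 11.1570 -6.9508 4.3294 0.7341 N·m.
t=0.6000 s (step 30): θ=-0.4189 -2.8181 -2.5865 1.1381 1.0927 0.2691 rad, θ̇=-0.0351 -0.2327 -0.5215 2.0797 -0.0779 0.3072 rad/s, p_ee=0.5191 -0.3604 1.1743 m, tau=13.3196 1.5515 11.7574 -7.1016 5.5604 1.1506 N·m.
t=0.6600 s (step 33): θ=-0.4063 -2.8108 -2.6147 1.2366 1.0865 0.2811 rad, θ̇=0.4626 0.4184 -0.4792 1.2190 -0.1164 0.1028 rad/s, p_ee=0.5671 -0.3758 1.1497 m, tau=11.0529 -0.3491 11.8173 -6.9278 6.1474 1.3219 N·m.
t=0.7200 s (step 36): θ=-0.3489 -2.7869 -2.6588 1.2512 1.0489 0.3383 rad, θ̇=2.6868 -0.6294 -1.9066 -3.0515 -3.0488 5.1781 rad/s, p_ee=0.5990 -0.3835 1.1242 m, tau=45.3587 -3.5234 43.7775 -25.9715 37.4927 9.9119 N·m.
t=0.7800 s (step 39): θ=-0.1822 -2.6766 -2.7067 1.1337 1.0778 0.4850 rad, θ̇=3.3115 2.9016 -0.1357 -1.4314 2.5001 1.7095 rad/s, p_ee=0.5464 -0.3571 1.1037 m, tau=19.9494 -8.0593 29.9002 -11.5526 17.4259 3.7157 N·m.
t=0.8400 s (step 42): θ=0.0332 -2.5098 -2.6717 1.0549 1.2480 0.6030 rad, θ̇=3.8030 2.4192 1.2215 -1.2143 2.8639 2.1885 rad/s, p_ee=0.4274 -0.3085 1.0781 m, tau=4.1070 -6.4058 17.9161 -2.1564 3.3038 -1.1415 N·m.
t=0.9000 s (step 45): θ=0.2597 -2.3865 -2.5667 0.9993 1.4040 0.7411 rad, θ̇=3.7444 1.6454 2.1590 -0.6987 2.2005 2.4259 rad/s, p_ee=0.2885 -0.2538 1.0570 m, tau=-0.5489 -1.1388 9.1630 1.0602 -3.5160 -3.1179 N·m.
t=0.9600 s (step 48): θ=0.4811 -2.3066 -2.4222 0.9708 1.5065 0.8913 rad, θ̇=3.6592 1.0111 2.5911 -0.3410 1.1482 2.6032 rad/s, p_ee=0.1550 -0.1990 1.0473 m, tau=-0.2638 3.7464 3.7597 1.0372 -5.7347 -3.3744 N·m.
t=1.0200 s (step 51): θ=0.7012 -2.2619 -2.2635 0.9534 1.5395 1.0538 rad, θ̇=3.6799 0.4588 2.6429 -0.3311 -0.0862 2.8198 rad/s, p_ee=0.0376 -0.1465 1.0481 m, tau=-1.5920 6.3703 -0.7691 0.1792 -5.5308 -2.8709 N·m.
t=1.0800 s (step 54): θ=0.9192 -2.2509 -2.1128 0.9264 1.4990 1.2265 rad, θ̇=3.5343 -0.0922 2.3329 -0.6374 -1.2359 2.8861 rad/s, p_ee=-0.0618 -0.0978 1.0561 m, tau=-6.6369 7.4828 -5.8322 -0.4629 -4.3220 -2.1062 N·m.
t=1.1400 s (step 57): θ=1.1184 -2.2681 -1.9886 0.8789 1.4025 1.3945 rad, θ̇=3.0783 -0.4586 1.7784 -0.9461 -1.8943 2.6559 rad/s, p_ee=-0.1453 -0.0536 1.0662 m, tau=-10.1374 8.7789 -9.3326 -0.9545 -3.0065 -1.4268 N·m.
t=1.2000 s (step 60): θ=1.2874 -2.3004 -1.9009 0.8207 1.2839 1.5439 rad, θ̇=2.5610 -0.5993 1.1485 -0.9682 -1.9979 2.3099 rad/s, p_ee=-0.2152 -0.0138 1.0732 m, tau=-10.9591 10.1620 -10.8792 -1.2956 -2.0638 -1.0744 N·m.
t=1.2600 s (step 63): θ=1.4272 -2.3367 -1.8490 0.7686 1.1695 1.6730 rad, θ̇=2.1121 -0.6012 0.6090 -0.7700 -1.7922 1.9974 rad/s, p_ee=-0.2721 0.0208 1.0746 m, tau=-10.4834 11.0826 -11.1512 -1.4294 -1.5028 -1.0245 N·m.
t=1.3200 s (step 66): θ=1.5395 -2.3754 -1.8307 0.7274 1.0749 1.7933 rad, θ̇=1.4495 -1.0047 -0.3775 -0.8384 -1.1150 2.5791 rad/s, p_ee=-0.3139 0.0443 1.0671 m, tau=-34.7913 18.9231 -43.6012 -7.6507 7.6582 6.1183 N·m.
t=1.3800 s (step 69): θ=1.6050 -2.4586 -1.8992 0.6790 1.0559 1.9816 rad, θ̇=0.8062 -1.6327 -1.7221 -0.7876 0.4220 3.4491 rad/s, p_ee=-0.3130 0.0084 1.0184 m, tau=-15.8383 13.3558 -20.4175 -3.9042 2.2970 0.7495 N·m.
t=1.4000 s (step 70): θ=1.6199 -2.4918 -1.9360 0.6627 1.0681 2.0501 rad, θ̇=0.6769 -1.6704 -1.9481 -0.8218 0.8078 3.4159 rad/s, p_ee=-0.3057 -0.0133 0.9962 m.


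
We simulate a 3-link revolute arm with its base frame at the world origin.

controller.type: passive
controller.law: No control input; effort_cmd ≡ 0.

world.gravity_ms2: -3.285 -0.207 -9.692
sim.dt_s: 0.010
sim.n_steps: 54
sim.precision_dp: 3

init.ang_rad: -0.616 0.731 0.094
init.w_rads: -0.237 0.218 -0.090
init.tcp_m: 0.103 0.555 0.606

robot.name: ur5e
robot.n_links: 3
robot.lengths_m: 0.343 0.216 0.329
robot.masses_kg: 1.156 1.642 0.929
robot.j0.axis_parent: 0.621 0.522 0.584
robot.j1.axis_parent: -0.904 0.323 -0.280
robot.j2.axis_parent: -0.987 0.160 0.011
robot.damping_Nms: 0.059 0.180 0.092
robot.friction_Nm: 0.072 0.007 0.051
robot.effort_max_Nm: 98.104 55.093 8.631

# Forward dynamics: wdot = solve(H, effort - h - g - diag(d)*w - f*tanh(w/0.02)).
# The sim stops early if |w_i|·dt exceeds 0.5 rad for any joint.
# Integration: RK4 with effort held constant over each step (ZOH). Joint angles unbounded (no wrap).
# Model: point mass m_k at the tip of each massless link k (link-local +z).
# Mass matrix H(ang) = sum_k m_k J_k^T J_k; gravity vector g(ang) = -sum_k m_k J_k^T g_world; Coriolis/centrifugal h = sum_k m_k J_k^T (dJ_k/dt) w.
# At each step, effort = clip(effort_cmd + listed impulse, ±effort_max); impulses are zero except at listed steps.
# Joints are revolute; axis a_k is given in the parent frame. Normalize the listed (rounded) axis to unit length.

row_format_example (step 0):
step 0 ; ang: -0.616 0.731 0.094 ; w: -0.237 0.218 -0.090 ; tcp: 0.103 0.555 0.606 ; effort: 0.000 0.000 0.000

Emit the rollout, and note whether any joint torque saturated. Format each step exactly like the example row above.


step 1 ; ang: -0.619 0.733 0.093 ; w: -0.398 0.217 -0.071 ; tcp: 0.104 0.556 0.605 ; effort: 0.000 0.000 0.000
step 2 ; ang: -0.624 0.735 0.093 ; w: -0.561 0.213 -0.050 ; tcp: 0.104 0.557 0.603 ; effort: 0.000 0.000 0.000
step 3 ; ang: -0.630 0.737 0.092 ; w: -0.725 0.206 -0.027 ; tcp: 0.105 0.559 0.600 ; effort: 0.000 0.000 0.000
step 4 ; ang: -0.638 0.739 0.092 ; w: -0.891 0.196 -0.008 ; tcp: 0.106 0.562 0.597 ; effort: 0.000 0.000 0.000
step 5 ; ang: -0.648 0.741 0.092 ; w: -1.061 0.186 0.004 ; tcp: 0.107 0.565 0.594 ; effort: 0.000 0.000 0.000
step 6 ; ang: -0.660 0.743 0.092 ; w: -1.233 0.172 0.013 ; tcp: 0.108 0.569 0.590 ; effort: 0.000 0.000 0.000
step 7 ; ang: -0.673 0.745 0.092 ; w: -1.408 0.152 0.023 ; tcp: 0.109 0.573 0.585 ; effort: 0.000 0.000 0.000
step 8 ; ang: -0.688 0.746 0.093 ; w: -1.587 0.122 0.037 ; tcp: 0.110 0.577 0.580 ; effort: 0.000 0.000 0.000
step 9 ; ang: -0.705 0.747 0.093 ; w: -1.769 0.081 0.059 ; tcp: 0.111 0.582 0.575 ; effort: 0.000 0.000 0.000
step 10 ; ang: -0.723 0.748 0.094 ; w: -1.953 0.028 0.090 ; tcp: 0.113 0.588 0.569 ; effort: 0.000 0.000 0.000
step 11 ; ang: -0.744 0.748 0.095 ; w: -2.141 -0.040 0.129 ; tcp: 0.114 0.593 0.562 ; effort: 0.000 0.000 0.000
step 12 ; ang: -0.766 0.747 0.096 ; w: -2.331 -0.122 0.177 ; tcp: 0.115 0.600 0.555 ; effort: 0.000 0.000 0.000
step 13 ; ang: -0.790 0.745 0.098 ; w: -2.524 -0.221 0.237 ; tcp: 0.117 0.606 0.548 ; effort: 0.000 0.000 0.000
step 14 ; ang: -0.817 0.742 0.101 ; w: -2.719 -0.338 0.308 ; tcp: 0.118 0.614 0.539 ; effort: 0.000 0.000 0.000
step 15 ; ang: -0.845 0.738 0.105 ; w: -2.914 -0.474 0.390 ; tcp: 0.119 0.621 0.531 ; effort: 0.000 0.000 0.000
step 16 ; ang: -0.875 0.733 0.109 ; w: -3.110 -0.629 0.483 ; tcp: 0.121 0.629 0.521 ; effort: 0.000 0.000 0.000
step 17 ; ang: -0.907 0.726 0.114 ; w: -3.306 -0.805 0.588 ; tcp: 0.122 0.638 0.512 ; effort: 0.000 0.000 0.000
step 18 ; ang: -0.941 0.717 0.121 ; w: -3.499 -1.002 0.702 ; tcp: 0.123 0.646 0.501 ; effort: 0.000 0.000 0.000
step 19 ; ang: -0.977 0.706 0.128 ; w: -3.690 -1.220 0.826 ; tcp: 0.124 0.656 0.490 ; effort: 0.000 0.000 0.000
step 20 ; ang: -1.015 0.692 0.137 ; w: -3.877 -1.459 0.957 ; tcp: 0.126 0.665 0.478 ; effort: 0.000 0.000 0.000
step 21 ; ang: -1.054 0.676 0.148 ; w: -4.058 -1.718 1.094 ; tcp: 0.127 0.675 0.466 ; effort: 0.000 0.000 0.000
step 22 ; ang: -1.096 0.658 0.159 ; w: -4.232 -1.997 1.234 ; tcp: 0.128 0.686 0.453 ; effort: 0.000 0.000 0.000
step 23 ; ang: -1.139 0.636 0.172 ; w: -4.398 -2.294 1.373 ; tcp: 0.128 0.696 0.439 ; effort: 0.000 0.000 0.000
step 24 ; ang: -1.184 0.612 0.187 ; w: -4.555 -2.608 1.509 ; tcp: 0.129 0.708 0.424 ; effort: 0.000 0.000 0.000
step 25 ; ang: -1.230 0.584 0.202 ; w: -4.702 -2.936 1.635 ; tcp: 0.129 0.719 0.408 ; effort: 0.000 0.000 0.000
step 26 ; ang: -1.278 0.553 0.219 ; w: -4.837 -3.275 1.748 ; tcp: 0.129 0.731 0.392 ; effort: 0.000 0.000 0.000
step 27 ; ang: -1.327 0.519 0.237 ; w: -4.961 -3.622 1.841 ; tcp: 0.129 0.743 0.374 ; effort: 0.000 0.000 0.000
step 28 ; ang: -1.377 0.481 0.256 ; w: -5.074 -3.973 1.908 ; tcp: 0.128 0.755 0.356 ; effort: 0.000 0.000 0.000
step 29 ; ang: -1.428 0.439 0.275 ; w: -5.175 -4.325 1.941 ; tcp: 0.127 0.767 0.336 ; effort: 0.000 0.000 0.000
step 30 ; ang: -1.480 0.394 0.295 ; w: -5.265 -4.672 1.935 ; tcp: 0.125 0.780 0.314 ; effort: 0.000 0.000 0.000
step 31 ; ang: -1.534 0.346 0.314 ; w: -5.345 -5.011 1.882 ; tcp: 0.123 0.792 0.292 ; effort: 0.000 0.000 0.000
step 32 ; ang: -1.587 0.294 0.332 ; w: -5.415 -5.336 1.776 ; tcp: 0.120 0.805 0.268 ; effort: 0.000 0.000 0.000
step 33 ; ang: -1.642 0.239 0.349 ; w: -5.478 -5.644 1.611 ; tcp: 0.117 0.817 0.242 ; effort: 0.000 0.000 0.000
step 34 ; ang: -1.697 0.181 0.364 ; w: -5.533 -5.929 1.383 ; tcp: 0.112 0.828 0.215 ; effort: 0.000 0.000 0.000
step 35 ; ang: -1.752 0.121 0.377 ; w: -5.584 -6.187 1.087 ; tcp: 0.107 0.839 0.186 ; effort: 0.000 0.000 0.000
step 36 ; ang: -1.809 0.058 0.386 ; w: -5.632 -6.414 0.723 ; tcp: 0.101 0.850 0.156 ; effort: 0.000 0.000 0.000
step 37 ; ang: -1.865 -0.008 0.391 ; w: -5.679 -6.607 0.291 ; tcp: 0.094 0.859 0.123 ; effort: 0.000 0.000 0.000
step 38 ; ang: -1.922 -0.074 0.391 ; w: -5.725 -6.768 -0.198 ; tcp: 0.086 0.866 0.089 ; effort: 0.000 0.000 0.000
step 39 ; ang: -1.980 -0.143 0.387 ; w: -5.773 -6.907 -0.716 ; tcp: 0.077 0.872 0.054 ; effort: 0.000 0.000 0.000
step 40 ; ang: -2.038 -0.212 0.377 ; w: -5.825 -7.010 -1.281 ; tcp: 0.068 0.876 0.016 ; effort: 0.000 0.000 0.000
step 41 ; ang: -2.096 -0.283 0.361 ; w: -5.883 -7.083 -1.879 ; tcp: 0.057 0.877 -0.022 ; effort: 0.000 0.000 0.000
step 42 ; ang: -2.155 -0.354 0.339 ; w: -5.950 -7.132 -2.488 ; tcp: 0.046 0.875 -0.062 ; effort: 0.000 0.000 0.000
step 43 ; ang: -2.215 -0.426 0.311 ; w: -6.027 -7.167 -3.084 ; tcp: 0.034 0.869 -0.103 ; effort: 0.000 0.000 0.000
step 44 ; ang: -2.276 -0.497 0.278 ; w: -6.116 -7.199 -3.635 ; tcp: 0.021 0.860 -0.144 ; effort: 0.000 0.000 0.000
step 45 ; ang: -2.338 -0.570 0.239 ; w: -6.220 -7.244 -4.109 ; tcp: 0.008 0.847 -0.185 ; effort: 0.000 0.000 0.000
step 46 ; ang: -2.400 -0.642 0.196 ; w: -6.341 -7.315 -4.472 ; tcp: -0.005 0.829 -0.226 ; effort: 0.000 0.000 0.000
step 47 ; ang: -2.464 -0.716 0.150 ; w: -6.482 -7.426 -4.694 ; tcp: -0.018 0.806 -0.265 ; effort: 0.000 0.000 0.000
step 48 ; ang: -2.530 -0.791 0.103 ; w: -6.646 -7.584 -4.756 ; tcp: -0.029 0.779 -0.302 ; effort: 0.000 0.000 0.000
step 49 ; ang: -2.597 -0.868 0.055 ; w: -6.836 -7.787 -4.651 ; tcp: -0.040 0.748 -0.337 ; effort: 0.000 0.000 0.000
step 50 ; ang: -2.667 -0.947 0.010 ; w: -7.056 -8.025 -4.390 ; tcp: -0.050 0.713 -0.369 ; effort: 0.000 0.000 0.000
step 51 ; ang: -2.739 -1.028 -0.032 ; w: -7.305 -8.276 -4.000 ; tcp: -0.057 0.675 -0.397 ; effort: 0.000 0.000 0.000
step 52 ; ang: -2.813 -1.112 -0.070 ; w: -7.585 -8.511 -3.522 ; tcp: -0.062 0.634 -0.421 ; effort: 0.000 0.000 0.000
step 53 ; ang: -2.890 -1.198 -0.102 ; w: -7.891 -8.692 -3.009 ; tcp: -0.066 0.592 -0.440 ; effort: 0.000 0.000 0.000
step 54 ; ang: -2.971 -1.286 -0.130 ; w: -8.218 -8.782 -2.515 ; tcp: -0.066 0.549 -0.456
any joint saturated: no
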